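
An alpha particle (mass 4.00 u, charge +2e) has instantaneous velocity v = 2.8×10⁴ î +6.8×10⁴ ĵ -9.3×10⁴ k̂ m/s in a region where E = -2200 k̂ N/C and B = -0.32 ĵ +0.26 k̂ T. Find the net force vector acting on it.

F ≈ (-3.87×10⁻¹⁵, -2.33×10⁻¹⁵, -3.58×10⁻¹⁵) N

v×B = (-1.21×10⁴, -7280, -8960) N/C.
E + v×B = (-1.21×10⁴, -7280, -1.12×10⁴) N/C.
F = q(E + v×B) = (3.204×10⁻¹⁹ C)·(-1.21×10⁴, -7280, -1.12×10⁴) = (-3.87×10⁻¹⁵, -2.33×10⁻¹⁵, -3.58×10⁻¹⁵) N.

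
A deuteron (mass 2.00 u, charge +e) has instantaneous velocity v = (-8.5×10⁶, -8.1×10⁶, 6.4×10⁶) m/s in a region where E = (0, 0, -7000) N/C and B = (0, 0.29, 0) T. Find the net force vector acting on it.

v×B = (-1.86×10⁶, 0, -2.46×10⁶) N/C.
E + v×B = (-1.86×10⁶, 0, -2.47×10⁶) N/C.
F = q(E + v×B) = (1.602×10⁻¹⁹ C)·(-1.86×10⁶, 0, -2.47×10⁶) = (-2.97×10⁻¹³, 0, -3.96×10⁻¹³) N.

F ≈ (-2.97×10⁻¹³, 0, -3.96×10⁻¹³) N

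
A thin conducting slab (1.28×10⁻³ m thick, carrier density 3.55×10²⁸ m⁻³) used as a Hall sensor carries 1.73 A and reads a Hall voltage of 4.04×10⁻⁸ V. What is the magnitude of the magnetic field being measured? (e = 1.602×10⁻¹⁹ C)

B ≈ 0.170 T

From V_H = IB/(n e t), B = V_H n e t / I.
B = (4.04×10⁻⁸)(3.55×10²⁸)(1.602×10⁻¹⁹)(1.28×10⁻³)/1.73 ≈ 0.170 T.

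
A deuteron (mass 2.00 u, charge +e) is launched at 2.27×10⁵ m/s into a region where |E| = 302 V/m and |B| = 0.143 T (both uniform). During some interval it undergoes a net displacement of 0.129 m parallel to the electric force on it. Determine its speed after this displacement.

B does no work; ΔKE = |q|E d.
½mv_f² = ½mv₀² + |q|Ed = ½(3.322×10⁻²⁷)(2.27×10⁵)² + (1.602×10⁻¹⁹)(302)(0.129) ≈ 8.559×10⁻¹⁷ J + 6.241×10⁻¹⁸ J ≈ 9.183×10⁻¹⁷ J.
v_f = √(2·9.183×10⁻¹⁷/3.322×10⁻²⁷) ≈ 2.35×10⁵ m/s.

v_f ≈ 2.35×10⁵ m/s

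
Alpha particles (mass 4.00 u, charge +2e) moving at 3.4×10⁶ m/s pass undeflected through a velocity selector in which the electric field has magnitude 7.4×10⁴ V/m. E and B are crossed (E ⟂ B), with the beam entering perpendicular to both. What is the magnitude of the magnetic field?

Balance of forces in the selector: qE = qvB ⇒ B = E/v.
B = 7.4×10⁴/3.4×10⁶ = 0.022 T.

B = 0.022 T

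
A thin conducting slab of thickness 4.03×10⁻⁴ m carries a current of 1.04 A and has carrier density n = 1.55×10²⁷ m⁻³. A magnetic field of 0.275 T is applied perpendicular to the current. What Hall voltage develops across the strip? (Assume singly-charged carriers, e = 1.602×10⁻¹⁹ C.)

V_H = IB/(n e t).
V_H = (1.04)(0.275)/((1.55×10²⁷)(1.602×10⁻¹⁹)(4.03×10⁻⁴)) ≈ 2.86×10⁻⁶ V.

V_H ≈ 2.86×10⁻⁶ V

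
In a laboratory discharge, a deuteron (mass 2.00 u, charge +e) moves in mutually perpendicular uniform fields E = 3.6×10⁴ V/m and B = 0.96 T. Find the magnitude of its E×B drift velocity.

In crossed fields the guiding centre drifts at v_d = |E×B|/B² = E/B, independent of charge and mass.
v_d = 3.6×10⁴/0.96 = 3.8×10⁴ m/s.

v_d ≈ 3.8×10⁴ m/s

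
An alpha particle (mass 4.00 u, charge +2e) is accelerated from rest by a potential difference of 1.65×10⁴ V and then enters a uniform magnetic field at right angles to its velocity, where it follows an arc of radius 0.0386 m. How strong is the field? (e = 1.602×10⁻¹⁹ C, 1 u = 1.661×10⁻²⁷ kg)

B ≈ 0.678 T

v = √(2|q|V/m) = √(2·3.204×10⁻¹⁹·1.65×10⁴/6.644×10⁻²⁷) ≈ 1.262×10⁶ m/s.
B = mv/(|q|r) = (6.644×10⁻²⁷)(1.262×10⁶)/((3.204×10⁻¹⁹)(0.0386)) ≈ 0.678 T.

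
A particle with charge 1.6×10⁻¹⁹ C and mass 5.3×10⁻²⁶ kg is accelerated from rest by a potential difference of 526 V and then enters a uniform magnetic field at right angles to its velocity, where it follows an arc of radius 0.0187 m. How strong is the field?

v = √(2|q|V/m) = √(2·1.6×10⁻¹⁹·526/5.3×10⁻²⁶) ≈ 5.635×10⁴ m/s.
B = mv/(|q|r) = (5.3×10⁻²⁶)(5.635×10⁴)/((1.6×10⁻¹⁹)(0.0187)) ≈ 0.998 T.

B ≈ 0.998 T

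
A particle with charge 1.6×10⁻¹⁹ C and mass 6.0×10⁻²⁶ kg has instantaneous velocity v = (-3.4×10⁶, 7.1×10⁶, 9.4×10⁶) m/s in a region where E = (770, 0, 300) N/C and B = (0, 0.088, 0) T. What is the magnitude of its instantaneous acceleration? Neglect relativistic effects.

|a| ≈ 2.34×10¹² m/s²

v×B = (-8.27×10⁵, 0, -2.99×10⁵) N/C.
E + v×B = (-8.26×10⁵, 0, -2.99×10⁵) N/C.
F = q(E + v×B) = (1.6×10⁻¹⁹ C)·(-8.26×10⁵, 0, -2.99×10⁵) = (-1.32×10⁻¹³, 0, -4.78×10⁻¹⁴) N.
|a| = |F|/m = 1.406×10⁻¹³/6.0×10⁻²⁶ ≈ 2.34×10¹² m/s².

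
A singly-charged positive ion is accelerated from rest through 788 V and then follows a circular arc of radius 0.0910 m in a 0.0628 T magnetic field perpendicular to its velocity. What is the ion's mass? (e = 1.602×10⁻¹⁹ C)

Combine |q|V = ½mv² and r = mv/(|q|B): eliminate v to get m = qB²r²/(2V).
m = (1.602×10⁻¹⁹)(0.0628)²(0.0910)²/(2·788) ≈ 3.32×10⁻²⁷ kg.

m ≈ 3.32×10⁻²⁷ kg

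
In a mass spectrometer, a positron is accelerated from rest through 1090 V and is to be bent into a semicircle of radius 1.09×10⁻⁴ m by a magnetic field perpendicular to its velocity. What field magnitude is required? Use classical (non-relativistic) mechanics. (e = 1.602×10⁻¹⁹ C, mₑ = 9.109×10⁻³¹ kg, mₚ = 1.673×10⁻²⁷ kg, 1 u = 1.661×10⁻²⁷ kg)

B ≈ 1.02 T

v = √(2|q|V/m) = √(2·1.602×10⁻¹⁹·1090/9.109×10⁻³¹) ≈ 1.958×10⁷ m/s.
B = mv/(|q|r) = (9.109×10⁻³¹)(1.958×10⁷)/((1.602×10⁻¹⁹)(1.09×10⁻⁴)) ≈ 1.02 T.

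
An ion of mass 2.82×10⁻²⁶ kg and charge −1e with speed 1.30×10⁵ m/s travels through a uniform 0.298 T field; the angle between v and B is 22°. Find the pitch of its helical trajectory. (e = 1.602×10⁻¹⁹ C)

v∥ = v cosθ = 1.30×10⁵·cos22° ≈ 1.205×10⁵ m/s.
T = 2πm/(|q|B) = 2π(2.82×10⁻²⁶)/((1.602×10⁻¹⁹)(0.298)) ≈ 3.712×10⁻⁶ s.
pitch = v∥ T = (1.205×10⁵)(3.712×10⁻⁶) ≈ 0.447 m.

p ≈ 0.447 m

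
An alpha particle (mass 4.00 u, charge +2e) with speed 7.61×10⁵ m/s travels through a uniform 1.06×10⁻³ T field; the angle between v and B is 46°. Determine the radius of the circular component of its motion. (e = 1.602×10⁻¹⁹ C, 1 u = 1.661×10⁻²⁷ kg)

r ≈ 10.7 m

v⊥ = v sinθ = 7.61×10⁵·sin46° ≈ 5.474×10⁵ m/s.
r = m v⊥/(|q|B) = (6.644×10⁻²⁷)(5.474×10⁵)/((3.204×10⁻¹⁹)(1.06×10⁻³)) ≈ 10.7 m.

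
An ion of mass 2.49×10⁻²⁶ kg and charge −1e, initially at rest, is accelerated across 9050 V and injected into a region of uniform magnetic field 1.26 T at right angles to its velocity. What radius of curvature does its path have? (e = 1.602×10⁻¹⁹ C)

r ≈ 0.0421 m

Acceleration: |q|V = ½mv² ⇒ v = √(2|q|V/m) = √(2·1.602×10⁻¹⁹·9050/2.49×10⁻²⁶) ≈ 3.412×10⁵ m/s.
In the field: r = mv/(|q|B) = (2.49×10⁻²⁶)(3.412×10⁵)/((1.602×10⁻¹⁹)(1.26)) ≈ 0.0421 m.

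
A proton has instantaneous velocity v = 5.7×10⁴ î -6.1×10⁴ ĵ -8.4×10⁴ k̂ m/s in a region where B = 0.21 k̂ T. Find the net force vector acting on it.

v×B = (-1.28×10⁴, -1.20×10⁴, 0) N/C.
F = q v×B = (1.602×10⁻¹⁹ C)·(-1.28×10⁴, -1.20×10⁴, 0) = (-2.05×10⁻¹⁵, -1.92×10⁻¹⁵, 0) N.

F ≈ (-2.05×10⁻¹⁵, -1.92×10⁻¹⁵, 0) N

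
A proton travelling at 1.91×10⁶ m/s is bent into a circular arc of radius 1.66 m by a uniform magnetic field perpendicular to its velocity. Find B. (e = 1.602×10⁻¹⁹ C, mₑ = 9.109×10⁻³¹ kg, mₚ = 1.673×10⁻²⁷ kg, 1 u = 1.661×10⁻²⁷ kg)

B ≈ 0.0120 T

From |q|vB = mv²/r, B = mv/(|q|r).
B = (1.673×10⁻²⁷)(1.91×10⁶)/((1.602×10⁻¹⁹)(1.66)) ≈ 0.0120 T.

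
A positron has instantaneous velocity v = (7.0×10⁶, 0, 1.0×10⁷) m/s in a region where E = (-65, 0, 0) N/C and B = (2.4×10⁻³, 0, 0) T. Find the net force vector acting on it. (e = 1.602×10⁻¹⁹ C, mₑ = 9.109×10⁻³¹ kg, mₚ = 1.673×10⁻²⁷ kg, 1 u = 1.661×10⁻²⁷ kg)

F ≈ (-1.04×10⁻¹⁷, 3.84×10⁻¹⁵, 0) N

v×B = (0, 2.40×10⁴, 0) N/C.
E + v×B = (-65.0, 2.40×10⁴, 0) N/C.
F = q(E + v×B) = (1.602×10⁻¹⁹ C)·(-65.0, 2.40×10⁴, 0) = (-1.04×10⁻¹⁷, 3.84×10⁻¹⁵, 0) N.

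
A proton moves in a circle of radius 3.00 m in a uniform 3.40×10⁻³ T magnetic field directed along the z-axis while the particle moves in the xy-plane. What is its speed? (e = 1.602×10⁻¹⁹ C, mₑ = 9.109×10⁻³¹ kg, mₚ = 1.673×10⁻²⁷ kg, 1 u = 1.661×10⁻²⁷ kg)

From |q|vB = mv²/r, v = |q|Br/m.
v = (1.602×10⁻¹⁹)(3.40×10⁻³)(3.00)/1.673×10⁻²⁷ ≈ 9.77×10⁵ m/s.

v ≈ 9.77×10⁵ m/s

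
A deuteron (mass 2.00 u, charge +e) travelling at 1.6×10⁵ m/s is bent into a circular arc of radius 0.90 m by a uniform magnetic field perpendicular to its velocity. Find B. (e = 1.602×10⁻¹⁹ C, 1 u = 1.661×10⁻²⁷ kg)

From |q|vB = mv²/r, B = mv/(|q|r).
B = (3.322×10⁻²⁷)(1.6×10⁵)/((1.602×10⁻¹⁹)(0.90)) ≈ 3.7×10⁻³ T.

B ≈ 3.7×10⁻³ T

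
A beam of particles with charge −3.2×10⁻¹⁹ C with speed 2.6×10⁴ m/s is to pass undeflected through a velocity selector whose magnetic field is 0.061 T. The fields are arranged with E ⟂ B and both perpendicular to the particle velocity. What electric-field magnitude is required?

E = 1600 V/m

For straight-line motion qE = qvB, so E = vB.
E = 2.6×10⁴ × 0.061 = 1600 V/m.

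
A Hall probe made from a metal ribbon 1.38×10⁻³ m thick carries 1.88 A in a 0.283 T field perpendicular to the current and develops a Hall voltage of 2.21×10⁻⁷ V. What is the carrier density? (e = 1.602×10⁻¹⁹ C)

n ≈ 1.09×10²⁸ m⁻³

From V_H = IB/(n e t), n = IB/(V_H e t).
n = (1.88)(0.283)/((2.21×10⁻⁷)(1.602×10⁻¹⁹)(1.38×10⁻³)) ≈ 1.09×10²⁸ m⁻³.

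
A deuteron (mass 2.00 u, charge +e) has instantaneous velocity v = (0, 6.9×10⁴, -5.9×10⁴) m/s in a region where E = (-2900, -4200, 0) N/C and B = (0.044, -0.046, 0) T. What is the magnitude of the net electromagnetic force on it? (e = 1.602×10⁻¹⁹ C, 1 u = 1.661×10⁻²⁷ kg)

|F| ≈ 1.49×10⁻¹⁵ N

v×B = (-2710, -2600, -3040) N/C.
E + v×B = (-5610, -6800, -3040) N/C.
F = q(E + v×B) = (1.602×10⁻¹⁹ C)·(-5610, -6800, -3040) = (-8.99×10⁻¹⁶, -1.09×10⁻¹⁵, -4.86×10⁻¹⁶) N.
|F| = 1.49×10⁻¹⁵ N.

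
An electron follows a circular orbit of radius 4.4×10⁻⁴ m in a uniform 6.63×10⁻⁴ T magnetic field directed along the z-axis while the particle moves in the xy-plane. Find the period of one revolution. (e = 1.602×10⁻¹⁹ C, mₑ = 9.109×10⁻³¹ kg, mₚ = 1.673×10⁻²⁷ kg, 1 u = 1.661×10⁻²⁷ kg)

T ≈ 5.39×10⁻⁸ s

The cyclotron period depends only on m, q, B: T = 2πm/(|q|B).
T = 2π(9.109×10⁻³¹)/((1.602×10⁻¹⁹)(6.63×10⁻⁴)) ≈ 5.39×10⁻⁸ s.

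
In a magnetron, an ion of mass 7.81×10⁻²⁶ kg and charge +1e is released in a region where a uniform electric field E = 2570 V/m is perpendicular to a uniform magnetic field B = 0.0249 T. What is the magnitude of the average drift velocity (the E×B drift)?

The steady drift has the magnetic force balancing the electric force, so v_d = E/B.
v_d = 2570/0.0249 = 1.03×10⁵ m/s.

v_d ≈ 1.03×10⁵ m/s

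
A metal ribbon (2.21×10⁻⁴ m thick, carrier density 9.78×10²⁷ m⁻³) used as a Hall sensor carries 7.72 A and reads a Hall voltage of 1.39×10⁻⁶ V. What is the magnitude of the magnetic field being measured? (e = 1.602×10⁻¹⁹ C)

From V_H = IB/(n e t), B = V_H n e t / I.
B = (1.39×10⁻⁶)(9.78×10²⁷)(1.602×10⁻¹⁹)(2.21×10⁻⁴)/7.72 ≈ 0.0623 T.

B ≈ 0.0623 T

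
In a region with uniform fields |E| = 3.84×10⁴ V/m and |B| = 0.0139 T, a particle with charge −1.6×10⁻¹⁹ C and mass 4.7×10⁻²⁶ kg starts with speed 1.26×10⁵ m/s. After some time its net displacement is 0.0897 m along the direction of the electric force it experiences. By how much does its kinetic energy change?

The magnetic force is always ⟂ v and does no work; only the electric force changes KE.
ΔKE = F_E · d = |q|E d = (1.6×10⁻¹⁹)(3.84×10⁴)(0.0897) ≈ 5.51×10⁻¹⁶ J.

ΔKE ≈ 5.51×10⁻¹⁶ J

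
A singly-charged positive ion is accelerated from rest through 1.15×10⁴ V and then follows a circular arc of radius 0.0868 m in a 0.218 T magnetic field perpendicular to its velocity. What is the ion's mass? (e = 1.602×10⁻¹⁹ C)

Combine |q|V = ½mv² and r = mv/(|q|B): eliminate v to get m = qB²r²/(2V).
m = (1.602×10⁻¹⁹)(0.218)²(0.0868)²/(2·1.15×10⁴) ≈ 2.49×10⁻²⁷ kg.

m ≈ 2.49×10⁻²⁷ kg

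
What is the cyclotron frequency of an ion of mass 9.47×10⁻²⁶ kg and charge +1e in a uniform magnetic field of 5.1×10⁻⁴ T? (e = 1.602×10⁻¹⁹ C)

f ≈ 140 Hz

f = |q|B/(2πm).
f = (1.602×10⁻¹⁹)(5.1×10⁻⁴)/(2π·9.47×10⁻²⁶) ≈ 140 Hz.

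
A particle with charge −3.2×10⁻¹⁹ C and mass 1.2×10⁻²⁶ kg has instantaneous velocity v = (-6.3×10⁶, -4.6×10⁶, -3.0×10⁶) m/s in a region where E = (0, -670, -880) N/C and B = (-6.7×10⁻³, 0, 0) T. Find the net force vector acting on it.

F ≈ (0, -6.22×10⁻¹⁵, 1.01×10⁻¹⁴) N

v×B = (0, 2.01×10⁴, -3.08×10⁴) N/C.
E + v×B = (0, 1.94×10⁴, -3.17×10⁴) N/C.
F = q(E + v×B) = (−3.2×10⁻¹⁹ C)·(0, 1.94×10⁴, -3.17×10⁴) = (0, -6.22×10⁻¹⁵, 1.01×10⁻¹⁴) N.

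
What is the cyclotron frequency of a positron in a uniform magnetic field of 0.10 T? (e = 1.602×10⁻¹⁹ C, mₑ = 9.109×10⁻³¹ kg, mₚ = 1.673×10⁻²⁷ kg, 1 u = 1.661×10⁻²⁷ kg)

f = |q|B/(2πm).
f = (1.602×10⁻¹⁹)(0.10)/(2π·9.109×10⁻³¹) ≈ 2.8×10⁹ Hz.

f ≈ 2.8×10⁹ Hz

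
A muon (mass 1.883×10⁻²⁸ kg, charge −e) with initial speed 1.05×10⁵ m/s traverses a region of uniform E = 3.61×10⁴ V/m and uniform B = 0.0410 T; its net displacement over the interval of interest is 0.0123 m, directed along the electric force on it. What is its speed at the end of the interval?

B does no work; ΔKE = |q|E d.
½mv_f² = ½mv₀² + |q|Ed = ½(1.883×10⁻²⁸)(1.05×10⁵)² + (1.602×10⁻¹⁹)(3.61×10⁴)(0.0123) ≈ 1.038×10⁻¹⁸ J + 7.113×10⁻¹⁷ J ≈ 7.217×10⁻¹⁷ J.
v_f = √(2·7.217×10⁻¹⁷/1.883×10⁻²⁸) ≈ 8.76×10⁵ m/s.

v_f ≈ 8.76×10⁵ m/s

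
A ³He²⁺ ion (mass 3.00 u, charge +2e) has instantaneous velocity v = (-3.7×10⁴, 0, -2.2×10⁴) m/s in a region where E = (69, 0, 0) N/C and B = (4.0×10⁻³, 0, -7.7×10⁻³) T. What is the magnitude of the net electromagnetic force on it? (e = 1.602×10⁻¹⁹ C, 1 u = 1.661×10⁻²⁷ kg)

|F| ≈ 1.22×10⁻¹⁶ N

v×B = (0, -373, 0) N/C.
E + v×B = (69.0, -373, 0) N/C.
F = q(E + v×B) = (3.204×10⁻¹⁹ C)·(69.0, -373, 0) = (2.21×10⁻¹⁷, -1.19×10⁻¹⁶, 0) N.
|F| = 1.22×10⁻¹⁶ N.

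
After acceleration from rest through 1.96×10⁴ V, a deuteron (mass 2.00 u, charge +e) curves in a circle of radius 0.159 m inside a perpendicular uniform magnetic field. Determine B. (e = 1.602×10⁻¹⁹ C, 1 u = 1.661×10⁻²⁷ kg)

B ≈ 0.179 T

v = √(2|q|V/m) = √(2·1.602×10⁻¹⁹·1.96×10⁴/3.322×10⁻²⁷) ≈ 1.375×10⁶ m/s.
B = mv/(|q|r) = (3.322×10⁻²⁷)(1.375×10⁶)/((1.602×10⁻¹⁹)(0.159)) ≈ 0.179 T.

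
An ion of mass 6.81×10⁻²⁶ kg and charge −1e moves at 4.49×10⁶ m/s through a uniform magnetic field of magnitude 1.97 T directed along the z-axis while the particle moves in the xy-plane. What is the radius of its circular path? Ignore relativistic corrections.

r ≈ 0.969 m

The magnetic force provides the centripetal force: |q|vB = mv²/r.
r = mv/(|q|B) = (6.81×10⁻²⁶)(4.49×10⁶)/((1.602×10⁻¹⁹)(1.97)) ≈ 0.969 m.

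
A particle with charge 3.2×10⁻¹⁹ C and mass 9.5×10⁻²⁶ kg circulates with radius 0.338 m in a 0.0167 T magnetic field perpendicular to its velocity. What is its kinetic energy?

KE ≈ 107 eV

v = |q|Br/m, then KE = ½mv² = (qBr)²/(2m).
v = (3.2×10⁻¹⁹)(0.0167)(0.338)/9.5×10⁻²⁶ ≈ 1.901×10⁴ m/s.
KE = ½(9.5×10⁻²⁶)(1.901×10⁴)² ≈ 1.72×10⁻¹⁷ J = 107 eV.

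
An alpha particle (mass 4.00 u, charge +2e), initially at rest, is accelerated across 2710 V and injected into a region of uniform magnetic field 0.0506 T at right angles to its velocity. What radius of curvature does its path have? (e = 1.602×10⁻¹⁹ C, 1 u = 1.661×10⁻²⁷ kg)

Acceleration: |q|V = ½mv² ⇒ v = √(2|q|V/m) = √(2·3.204×10⁻¹⁹·2710/6.644×10⁻²⁷) ≈ 5.112×10⁵ m/s.
In the field: r = mv/(|q|B) = (6.644×10⁻²⁷)(5.112×10⁵)/((3.204×10⁻¹⁹)(0.0506)) ≈ 0.210 m.

r ≈ 0.210 m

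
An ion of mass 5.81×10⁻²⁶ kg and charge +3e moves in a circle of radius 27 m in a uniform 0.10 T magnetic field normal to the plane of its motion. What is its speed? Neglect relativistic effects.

v ≈ 2.2×10⁷ m/s

From |q|vB = mv²/r, v = |q|Br/m.
v = (4.806×10⁻¹⁹)(0.10)(27)/5.81×10⁻²⁶ ≈ 2.2×10⁷ m/s.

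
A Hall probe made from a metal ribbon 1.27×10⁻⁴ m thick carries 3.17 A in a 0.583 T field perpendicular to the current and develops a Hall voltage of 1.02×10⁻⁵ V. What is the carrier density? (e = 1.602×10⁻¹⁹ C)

From V_H = IB/(n e t), n = IB/(V_H e t).
n = (3.17)(0.583)/((1.02×10⁻⁵)(1.602×10⁻¹⁹)(1.27×10⁻⁴)) ≈ 8.91×10²⁷ m⁻³.

n ≈ 8.91×10²⁷ m⁻³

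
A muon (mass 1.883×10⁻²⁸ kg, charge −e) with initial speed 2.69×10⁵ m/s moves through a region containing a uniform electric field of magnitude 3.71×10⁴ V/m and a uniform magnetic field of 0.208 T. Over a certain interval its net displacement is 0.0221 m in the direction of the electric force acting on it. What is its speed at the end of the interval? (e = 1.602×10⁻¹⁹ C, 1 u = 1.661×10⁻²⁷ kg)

v_f ≈ 1.21×10⁶ m/s

B does no work; ΔKE = |q|E d.
½mv_f² = ½mv₀² + |q|Ed = ½(1.883×10⁻²⁸)(2.69×10⁵)² + (1.602×10⁻¹⁹)(3.71×10⁴)(0.0221) ≈ 6.813×10⁻¹⁸ J + 1.313×10⁻¹⁶ J ≈ 1.382×10⁻¹⁶ J.
v_f = √(2·1.382×10⁻¹⁶/1.883×10⁻²⁸) ≈ 1.21×10⁶ m/s.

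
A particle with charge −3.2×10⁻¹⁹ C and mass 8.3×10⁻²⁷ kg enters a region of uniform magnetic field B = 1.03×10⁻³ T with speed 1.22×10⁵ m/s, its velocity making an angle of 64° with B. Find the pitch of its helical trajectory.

v∥ = v cosθ = 1.22×10⁵·cos64° ≈ 5.348×10⁴ m/s.
T = 2πm/(|q|B) = 2π(8.3×10⁻²⁷)/((3.2×10⁻¹⁹)(1.03×10⁻³)) ≈ 1.582×10⁻⁴ s.
pitch = v∥ T = (5.348×10⁴)(1.582×10⁻⁴) ≈ 8.46 m.

p ≈ 8.46 m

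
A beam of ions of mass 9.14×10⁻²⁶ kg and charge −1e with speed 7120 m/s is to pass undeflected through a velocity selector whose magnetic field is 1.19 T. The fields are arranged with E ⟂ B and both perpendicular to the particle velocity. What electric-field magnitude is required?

E = 8470 V/m

For straight-line motion qE = qvB, so E = vB.
E = 7120 × 1.19 = 8470 V/m.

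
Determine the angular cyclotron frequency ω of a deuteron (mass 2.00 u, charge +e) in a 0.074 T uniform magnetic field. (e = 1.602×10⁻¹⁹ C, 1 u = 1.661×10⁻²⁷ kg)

ω = |q|B/m.
ω = (1.602×10⁻¹⁹)(0.074)/3.322×10⁻²⁷ ≈ 3.6×10⁶ rad/s.

ω ≈ 3.6×10⁶ rad/s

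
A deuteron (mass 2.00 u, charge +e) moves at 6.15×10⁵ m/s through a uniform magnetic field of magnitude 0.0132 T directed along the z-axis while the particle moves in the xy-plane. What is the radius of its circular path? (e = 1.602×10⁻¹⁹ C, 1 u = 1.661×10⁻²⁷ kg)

The magnetic force provides the centripetal force: |q|vB = mv²/r.
r = mv/(|q|B) = (3.322×10⁻²⁷)(6.15×10⁵)/((1.602×10⁻¹⁹)(0.0132)) ≈ 0.966 m.

r ≈ 0.966 m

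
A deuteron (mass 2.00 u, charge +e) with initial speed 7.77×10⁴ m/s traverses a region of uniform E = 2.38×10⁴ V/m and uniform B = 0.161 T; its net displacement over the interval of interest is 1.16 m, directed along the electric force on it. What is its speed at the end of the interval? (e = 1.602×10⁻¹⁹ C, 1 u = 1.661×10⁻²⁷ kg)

v_f ≈ 1.63×10⁶ m/s

B does no work; ΔKE = |q|E d.
½mv_f² = ½mv₀² + |q|Ed = ½(3.322×10⁻²⁷)(7.77×10⁴)² + (1.602×10⁻¹⁹)(2.38×10⁴)(1.16) ≈ 1.003×10⁻¹⁷ J + 4.423×10⁻¹⁵ J ≈ 4.433×10⁻¹⁵ J.
v_f = √(2·4.433×10⁻¹⁵/3.322×10⁻²⁷) ≈ 1.63×10⁶ m/s.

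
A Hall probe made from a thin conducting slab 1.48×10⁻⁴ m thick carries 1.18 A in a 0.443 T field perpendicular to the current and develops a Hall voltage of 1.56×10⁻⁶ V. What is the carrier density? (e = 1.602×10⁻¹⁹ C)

From V_H = IB/(n e t), n = IB/(V_H e t).
n = (1.18)(0.443)/((1.56×10⁻⁶)(1.602×10⁻¹⁹)(1.48×10⁻⁴)) ≈ 1.41×10²⁸ m⁻³.

n ≈ 1.41×10²⁸ m⁻³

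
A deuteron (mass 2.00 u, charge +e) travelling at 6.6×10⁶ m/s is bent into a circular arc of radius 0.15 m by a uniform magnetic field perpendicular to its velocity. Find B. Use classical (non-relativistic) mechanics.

From |q|vB = mv²/r, B = mv/(|q|r).
B = (3.322×10⁻²⁷)(6.6×10⁶)/((1.602×10⁻¹⁹)(0.15)) ≈ 0.91 T.

B ≈ 0.91 T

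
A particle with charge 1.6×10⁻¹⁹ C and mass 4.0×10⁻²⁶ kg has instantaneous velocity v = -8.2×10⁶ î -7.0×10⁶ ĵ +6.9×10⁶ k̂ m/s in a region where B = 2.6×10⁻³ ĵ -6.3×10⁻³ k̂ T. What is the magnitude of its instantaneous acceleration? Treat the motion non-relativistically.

v×B = (2.62×10⁴, -5.17×10⁴, -2.13×10⁴) N/C.
F = q v×B = (1.6×10⁻¹⁹ C)·(2.62×10⁴, -5.17×10⁴, -2.13×10⁴) = (4.19×10⁻¹⁵, -8.27×10⁻¹⁵, -3.41×10⁻¹⁵) N.
|a| = |F|/m = 9.873×10⁻¹⁵/4.0×10⁻²⁶ ≈ 2.47×10¹¹ m/s².

|a| ≈ 2.47×10¹¹ m/s²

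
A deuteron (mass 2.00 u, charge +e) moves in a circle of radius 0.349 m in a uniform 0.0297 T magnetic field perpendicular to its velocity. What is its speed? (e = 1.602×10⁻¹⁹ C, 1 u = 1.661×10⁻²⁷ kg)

From |q|vB = mv²/r, v = |q|Br/m.
v = (1.602×10⁻¹⁹)(0.0297)(0.349)/3.322×10⁻²⁷ ≈ 5.00×10⁵ m/s.

v ≈ 5.00×10⁵ m/s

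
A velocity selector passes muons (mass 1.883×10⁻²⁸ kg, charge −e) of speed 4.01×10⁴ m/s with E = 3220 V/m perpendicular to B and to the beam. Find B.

B = 0.0803 T

Balance of forces in the selector: qE = qvB ⇒ B = E/v.
B = 3220/4.01×10⁴ = 0.0803 T.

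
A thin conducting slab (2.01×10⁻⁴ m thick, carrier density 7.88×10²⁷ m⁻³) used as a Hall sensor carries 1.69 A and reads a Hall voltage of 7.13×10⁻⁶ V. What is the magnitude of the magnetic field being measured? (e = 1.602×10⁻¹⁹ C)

B ≈ 1.07 T

From V_H = IB/(n e t), B = V_H n e t / I.
B = (7.13×10⁻⁶)(7.88×10²⁷)(1.602×10⁻¹⁹)(2.01×10⁻⁴)/1.69 ≈ 1.07 T.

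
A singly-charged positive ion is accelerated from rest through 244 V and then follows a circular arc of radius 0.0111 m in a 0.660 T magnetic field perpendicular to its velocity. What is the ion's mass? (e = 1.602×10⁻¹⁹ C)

m ≈ 1.76×10⁻²⁶ kg

Combine |q|V = ½mv² and r = mv/(|q|B): eliminate v to get m = qB²r²/(2V).
m = (1.602×10⁻¹⁹)(0.660)²(0.0111)²/(2·244) ≈ 1.76×10⁻²⁶ kg.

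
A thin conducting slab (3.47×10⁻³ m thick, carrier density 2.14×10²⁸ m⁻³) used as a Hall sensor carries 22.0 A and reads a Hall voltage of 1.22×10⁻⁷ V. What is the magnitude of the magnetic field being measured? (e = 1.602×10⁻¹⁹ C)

From V_H = IB/(n e t), B = V_H n e t / I.
B = (1.22×10⁻⁷)(2.14×10²⁸)(1.602×10⁻¹⁹)(3.47×10⁻³)/22.0 ≈ 0.0660 T.

B ≈ 0.0660 T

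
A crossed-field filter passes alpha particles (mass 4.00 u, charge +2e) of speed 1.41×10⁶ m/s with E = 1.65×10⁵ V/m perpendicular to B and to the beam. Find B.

B = 0.117 T

Balance of forces in the selector: qE = qvB ⇒ B = E/v.
B = 1.65×10⁵/1.41×10⁶ = 0.117 T.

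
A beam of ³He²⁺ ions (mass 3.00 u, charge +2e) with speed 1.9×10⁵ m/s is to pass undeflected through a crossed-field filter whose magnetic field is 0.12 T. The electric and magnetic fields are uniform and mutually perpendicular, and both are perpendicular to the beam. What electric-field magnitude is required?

For straight-line motion qE = qvB, so E = vB.
E = 1.9×10⁵ × 0.12 = 2.3×10⁴ V/m.

E = 2.3×10⁴ V/m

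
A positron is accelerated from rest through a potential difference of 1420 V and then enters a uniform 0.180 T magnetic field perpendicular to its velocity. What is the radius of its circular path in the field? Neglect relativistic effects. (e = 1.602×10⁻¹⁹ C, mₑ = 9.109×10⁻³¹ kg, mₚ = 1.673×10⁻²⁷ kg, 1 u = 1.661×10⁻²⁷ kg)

Acceleration: |q|V = ½mv² ⇒ v = √(2|q|V/m) = √(2·1.602×10⁻¹⁹·1420/9.109×10⁻³¹) ≈ 2.235×10⁷ m/s.
In the field: r = mv/(|q|B) = (9.109×10⁻³¹)(2.235×10⁷)/((1.602×10⁻¹⁹)(0.180)) ≈ 7.06×10⁻⁴ m.

r ≈ 7.06×10⁻⁴ m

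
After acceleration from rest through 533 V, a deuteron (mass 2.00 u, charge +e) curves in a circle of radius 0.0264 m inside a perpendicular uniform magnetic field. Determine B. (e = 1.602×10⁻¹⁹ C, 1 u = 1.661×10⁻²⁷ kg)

v = √(2|q|V/m) = √(2·1.602×10⁻¹⁹·533/3.322×10⁻²⁷) ≈ 2.267×10⁵ m/s.
B = mv/(|q|r) = (3.322×10⁻²⁷)(2.267×10⁵)/((1.602×10⁻¹⁹)(0.0264)) ≈ 0.178 T.

B ≈ 0.178 T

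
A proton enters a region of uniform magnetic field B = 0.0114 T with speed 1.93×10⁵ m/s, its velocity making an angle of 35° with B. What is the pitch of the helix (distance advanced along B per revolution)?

v∥ = v cosθ = 1.93×10⁵·cos35° ≈ 1.581×10⁵ m/s.
T = 2πm/(|q|B) = 2π(1.673×10⁻²⁷)/((1.602×10⁻¹⁹)(0.0114)) ≈ 5.756×10⁻⁶ s.
pitch = v∥ T = (1.581×10⁵)(5.756×10⁻⁶) ≈ 0.910 m.

p ≈ 0.910 m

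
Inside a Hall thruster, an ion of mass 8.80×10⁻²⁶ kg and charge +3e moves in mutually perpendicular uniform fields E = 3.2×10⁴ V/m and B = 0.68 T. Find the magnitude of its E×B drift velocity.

v_d ≈ 4.7×10⁴ m/s

The steady drift has the magnetic force balancing the electric force, so v_d = E/B.
v_d = 3.2×10⁴/0.68 = 4.7×10⁴ m/s.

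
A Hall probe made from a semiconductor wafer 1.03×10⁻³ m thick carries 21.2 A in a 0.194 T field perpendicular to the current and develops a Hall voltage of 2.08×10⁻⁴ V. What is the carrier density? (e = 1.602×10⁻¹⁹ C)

From V_H = IB/(n e t), n = IB/(V_H e t).
n = (21.2)(0.194)/((2.08×10⁻⁴)(1.602×10⁻¹⁹)(1.03×10⁻³)) ≈ 1.20×10²⁶ m⁻³.

n ≈ 1.20×10²⁶ m⁻³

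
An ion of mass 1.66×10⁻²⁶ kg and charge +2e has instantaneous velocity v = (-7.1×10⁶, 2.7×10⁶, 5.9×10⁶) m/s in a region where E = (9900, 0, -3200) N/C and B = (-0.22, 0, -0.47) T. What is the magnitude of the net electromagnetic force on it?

v×B = (-1.27×10⁶, -4.64×10⁶, 5.94×10⁵) N/C.
E + v×B = (-1.26×10⁶, -4.64×10⁶, 5.91×10⁵) N/C.
F = q(E + v×B) = (3.204×10⁻¹⁹ C)·(-1.26×10⁶, -4.64×10⁶, 5.91×10⁵) = (-4.03×10⁻¹³, -1.49×10⁻¹², 1.89×10⁻¹³) N.
|F| = 1.55×10⁻¹² N.

|F| ≈ 1.55×10⁻¹² N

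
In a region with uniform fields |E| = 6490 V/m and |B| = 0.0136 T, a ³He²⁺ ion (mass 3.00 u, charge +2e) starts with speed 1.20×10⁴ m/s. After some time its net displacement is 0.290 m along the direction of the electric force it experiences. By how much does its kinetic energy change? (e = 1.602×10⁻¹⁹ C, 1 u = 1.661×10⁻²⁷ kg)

The magnetic force is always ⟂ v and does no work; only the electric force changes KE.
ΔKE = F_E · d = |q|E d = (3.204×10⁻¹⁹)(6490)(0.290) ≈ 6.03×10⁻¹⁶ J.

ΔKE ≈ 6.03×10⁻¹⁶ J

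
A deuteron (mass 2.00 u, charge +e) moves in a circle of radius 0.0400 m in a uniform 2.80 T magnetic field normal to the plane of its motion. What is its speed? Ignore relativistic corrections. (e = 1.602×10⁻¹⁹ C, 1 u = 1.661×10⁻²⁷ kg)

v ≈ 5.40×10⁶ m/s

From |q|vB = mv²/r, v = |q|Br/m.
v = (1.602×10⁻¹⁹)(2.80)(0.0400)/3.322×10⁻²⁷ ≈ 5.40×10⁶ m/s.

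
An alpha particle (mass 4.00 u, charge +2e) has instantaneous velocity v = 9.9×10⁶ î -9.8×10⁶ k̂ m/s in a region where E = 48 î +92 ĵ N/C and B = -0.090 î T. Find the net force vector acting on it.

v×B = (0, 8.82×10⁵, 0) N/C.
E + v×B = (48.0, 8.82×10⁵, 0) N/C.
F = q(E + v×B) = (3.204×10⁻¹⁹ C)·(48.0, 8.82×10⁵, 0) = (1.54×10⁻¹⁷, 2.83×10⁻¹³, 0) N.

F ≈ (1.54×10⁻¹⁷, 2.83×10⁻¹³, 0) N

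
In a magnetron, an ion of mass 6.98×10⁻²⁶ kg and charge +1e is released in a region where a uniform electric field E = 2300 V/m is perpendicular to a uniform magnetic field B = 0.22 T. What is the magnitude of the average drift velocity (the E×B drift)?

v_d ≈ 1.0×10⁴ m/s

In crossed fields the guiding centre drifts at v_d = |E×B|/B² = E/B, independent of charge and mass.
v_d = 2300/0.22 = 1.0×10⁴ m/s.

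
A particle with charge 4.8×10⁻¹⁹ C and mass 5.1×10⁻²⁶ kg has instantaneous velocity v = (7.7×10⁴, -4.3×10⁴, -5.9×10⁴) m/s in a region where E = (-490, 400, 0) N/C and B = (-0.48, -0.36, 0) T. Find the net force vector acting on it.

F ≈ (-1.04×10⁻¹⁴, 1.38×10⁻¹⁴, -2.32×10⁻¹⁴) N

v×B = (-2.12×10⁴, 2.83×10⁴, -4.84×10⁴) N/C.
E + v×B = (-2.17×10⁴, 2.87×10⁴, -4.84×10⁴) N/C.
F = q(E + v×B) = (4.8×10⁻¹⁹ C)·(-2.17×10⁴, 2.87×10⁴, -4.84×10⁴) = (-1.04×10⁻¹⁴, 1.38×10⁻¹⁴, -2.32×10⁻¹⁴) N.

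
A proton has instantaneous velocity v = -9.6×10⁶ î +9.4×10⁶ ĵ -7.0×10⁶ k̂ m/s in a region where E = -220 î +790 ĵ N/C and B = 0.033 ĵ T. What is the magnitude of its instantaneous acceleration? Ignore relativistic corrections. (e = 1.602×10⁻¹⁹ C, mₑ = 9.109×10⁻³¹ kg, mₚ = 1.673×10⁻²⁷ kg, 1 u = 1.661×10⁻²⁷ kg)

|a| ≈ 3.75×10¹³ m/s²

v×B = (2.31×10⁵, 0, -3.17×10⁵) N/C.
E + v×B = (2.31×10⁵, 790, -3.17×10⁵) N/C.
F = q(E + v×B) = (1.602×10⁻¹⁹ C)·(2.31×10⁵, 790, -3.17×10⁵) = (3.70×10⁻¹⁴, 1.27×10⁻¹⁶, -5.08×10⁻¹⁴) N.
|a| = |F|/m = 6.279×10⁻¹⁴/1.673×10⁻²⁷ ≈ 3.75×10¹³ m/s².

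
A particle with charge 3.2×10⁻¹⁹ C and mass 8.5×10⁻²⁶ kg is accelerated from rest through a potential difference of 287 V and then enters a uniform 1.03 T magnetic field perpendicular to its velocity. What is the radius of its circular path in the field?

Acceleration: |q|V = ½mv² ⇒ v = √(2|q|V/m) = √(2·3.2×10⁻¹⁹·287/8.5×10⁻²⁶) ≈ 4.649×10⁴ m/s.
In the field: r = mv/(|q|B) = (8.5×10⁻²⁶)(4.649×10⁴)/((3.2×10⁻¹⁹)(1.03)) ≈ 0.0120 m.

r ≈ 0.0120 m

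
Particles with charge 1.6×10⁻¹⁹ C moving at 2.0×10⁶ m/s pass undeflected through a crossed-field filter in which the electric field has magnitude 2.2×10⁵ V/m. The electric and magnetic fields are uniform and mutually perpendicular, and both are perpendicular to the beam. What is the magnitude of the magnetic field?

Balance of forces in the selector: qE = qvB ⇒ B = E/v.
B = 2.2×10⁵/2.0×10⁶ = 0.11 T.

B = 0.11 T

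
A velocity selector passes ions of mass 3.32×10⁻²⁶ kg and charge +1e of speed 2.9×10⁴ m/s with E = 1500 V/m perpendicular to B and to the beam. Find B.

Balance of forces in the selector: qE = qvB ⇒ B = E/v.
B = 1500/2.9×10⁴ = 0.052 T.

B = 0.052 T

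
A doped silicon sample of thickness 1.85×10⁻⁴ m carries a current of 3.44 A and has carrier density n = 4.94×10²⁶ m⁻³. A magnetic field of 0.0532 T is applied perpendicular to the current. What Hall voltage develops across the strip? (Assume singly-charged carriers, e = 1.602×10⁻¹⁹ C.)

V_H = IB/(n e t).
V_H = (3.44)(0.0532)/((4.94×10²⁶)(1.602×10⁻¹⁹)(1.85×10⁻⁴)) ≈ 1.25×10⁻⁵ V.

V_H ≈ 1.25×10⁻⁵ V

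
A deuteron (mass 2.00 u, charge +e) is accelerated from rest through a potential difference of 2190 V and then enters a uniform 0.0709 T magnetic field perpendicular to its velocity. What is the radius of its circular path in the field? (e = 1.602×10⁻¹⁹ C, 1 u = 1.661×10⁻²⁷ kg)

r ≈ 0.134 m

Acceleration: |q|V = ½mv² ⇒ v = √(2|q|V/m) = √(2·1.602×10⁻¹⁹·2190/3.322×10⁻²⁷) ≈ 4.596×10⁵ m/s.
In the field: r = mv/(|q|B) = (3.322×10⁻²⁷)(4.596×10⁵)/((1.602×10⁻¹⁹)(0.0709)) ≈ 0.134 m.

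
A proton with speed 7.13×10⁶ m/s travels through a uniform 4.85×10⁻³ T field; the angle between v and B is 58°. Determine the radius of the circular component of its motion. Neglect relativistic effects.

v⊥ = v sinθ = 7.13×10⁶·sin58° ≈ 6.047×10⁶ m/s.
r = m v⊥/(|q|B) = (1.673×10⁻²⁷)(6.047×10⁶)/((1.602×10⁻¹⁹)(4.85×10⁻³)) ≈ 13.0 m.

r ≈ 13.0 m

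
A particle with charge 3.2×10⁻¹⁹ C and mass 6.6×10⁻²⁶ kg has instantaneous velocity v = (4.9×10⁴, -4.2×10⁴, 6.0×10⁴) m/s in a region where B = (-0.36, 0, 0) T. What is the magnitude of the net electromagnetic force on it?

|F| ≈ 8.44×10⁻¹⁵ N

v×B = (0, -2.16×10⁴, -1.51×10⁴) N/C.
F = q v×B = (3.2×10⁻¹⁹ C)·(0, -2.16×10⁴, -1.51×10⁴) = (0, -6.91×10⁻¹⁵, -4.84×10⁻¹⁵) N.
|F| = 8.44×10⁻¹⁵ N.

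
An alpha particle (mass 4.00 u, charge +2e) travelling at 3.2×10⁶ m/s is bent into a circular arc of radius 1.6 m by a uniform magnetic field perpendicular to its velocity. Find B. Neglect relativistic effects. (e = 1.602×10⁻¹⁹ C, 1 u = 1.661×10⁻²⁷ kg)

B ≈ 0.041 T

From |q|vB = mv²/r, B = mv/(|q|r).
B = (6.644×10⁻²⁷)(3.2×10⁶)/((3.204×10⁻¹⁹)(1.6)) ≈ 0.041 T.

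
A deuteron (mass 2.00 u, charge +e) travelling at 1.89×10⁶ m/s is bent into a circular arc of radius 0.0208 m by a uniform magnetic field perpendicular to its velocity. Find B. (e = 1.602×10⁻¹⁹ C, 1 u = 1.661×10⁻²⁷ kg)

B ≈ 1.88 T

From |q|vB = mv²/r, B = mv/(|q|r).
B = (3.322×10⁻²⁷)(1.89×10⁶)/((1.602×10⁻¹⁹)(0.0208)) ≈ 1.88 T.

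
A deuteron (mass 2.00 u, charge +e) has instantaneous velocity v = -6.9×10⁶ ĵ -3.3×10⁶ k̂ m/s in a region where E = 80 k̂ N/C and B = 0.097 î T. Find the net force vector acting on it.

F ≈ (0, -5.13×10⁻¹⁴, 1.07×10⁻¹³) N

v×B = (0, -3.20×10⁵, 6.69×10⁵) N/C.
E + v×B = (0, -3.20×10⁵, 6.69×10⁵) N/C.
F = q(E + v×B) = (1.602×10⁻¹⁹ C)·(0, -3.20×10⁵, 6.69×10⁵) = (0, -5.13×10⁻¹⁴, 1.07×10⁻¹³) N.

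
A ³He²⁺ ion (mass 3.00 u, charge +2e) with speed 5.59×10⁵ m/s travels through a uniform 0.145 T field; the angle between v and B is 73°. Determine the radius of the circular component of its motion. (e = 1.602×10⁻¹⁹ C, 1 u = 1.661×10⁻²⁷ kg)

r ≈ 0.0573 m

v⊥ = v sinθ = 5.59×10⁵·sin73° ≈ 5.346×10⁵ m/s.
r = m v⊥/(|q|B) = (4.983×10⁻²⁷)(5.346×10⁵)/((3.204×10⁻¹⁹)(0.145)) ≈ 0.0573 m.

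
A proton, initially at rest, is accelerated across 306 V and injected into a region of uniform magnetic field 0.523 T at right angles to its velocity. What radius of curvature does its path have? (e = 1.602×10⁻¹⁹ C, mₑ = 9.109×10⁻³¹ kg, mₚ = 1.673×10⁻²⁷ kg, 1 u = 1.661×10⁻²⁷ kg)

Acceleration: |q|V = ½mv² ⇒ v = √(2|q|V/m) = √(2·1.602×10⁻¹⁹·306/1.673×10⁻²⁷) ≈ 2.421×10⁵ m/s.
In the field: r = mv/(|q|B) = (1.673×10⁻²⁷)(2.421×10⁵)/((1.602×10⁻¹⁹)(0.523)) ≈ 4.83×10⁻³ m.

r ≈ 4.83×10⁻³ m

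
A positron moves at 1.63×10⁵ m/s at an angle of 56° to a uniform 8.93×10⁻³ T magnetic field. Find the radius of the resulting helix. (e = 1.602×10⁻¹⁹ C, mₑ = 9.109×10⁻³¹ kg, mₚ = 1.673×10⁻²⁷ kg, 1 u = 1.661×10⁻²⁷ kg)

r ≈ 8.60×10⁻⁵ m

v⊥ = v sinθ = 1.63×10⁵·sin56° ≈ 1.351×10⁵ m/s.
r = m v⊥/(|q|B) = (9.109×10⁻³¹)(1.351×10⁵)/((1.602×10⁻¹⁹)(8.93×10⁻³)) ≈ 8.60×10⁻⁵ m.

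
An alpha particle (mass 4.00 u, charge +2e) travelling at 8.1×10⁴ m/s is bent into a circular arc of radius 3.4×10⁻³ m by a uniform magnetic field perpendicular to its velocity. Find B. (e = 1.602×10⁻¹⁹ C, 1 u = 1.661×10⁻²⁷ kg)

From |q|vB = mv²/r, B = mv/(|q|r).
B = (6.644×10⁻²⁷)(8.1×10⁴)/((3.204×10⁻¹⁹)(3.4×10⁻³)) ≈ 0.49 T.

B ≈ 0.49 T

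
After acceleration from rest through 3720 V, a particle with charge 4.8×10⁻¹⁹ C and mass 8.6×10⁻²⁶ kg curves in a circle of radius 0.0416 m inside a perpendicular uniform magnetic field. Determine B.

v = √(2|q|V/m) = √(2·4.8×10⁻¹⁹·3720/8.6×10⁻²⁶) ≈ 2.038×10⁵ m/s.
B = mv/(|q|r) = (8.6×10⁻²⁶)(2.038×10⁵)/((4.8×10⁻¹⁹)(0.0416)) ≈ 0.878 T.

B ≈ 0.878 T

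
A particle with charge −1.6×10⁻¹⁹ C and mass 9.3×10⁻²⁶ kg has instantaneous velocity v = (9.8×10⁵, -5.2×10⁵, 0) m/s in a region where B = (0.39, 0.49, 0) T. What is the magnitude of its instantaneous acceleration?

v×B = (0, 0, 6.83×10⁵) N/C.
F = q v×B = (−1.6×10⁻¹⁹ C)·(0, 0, 6.83×10⁵) = (0, 0, -1.09×10⁻¹³) N.
|a| = |F|/m = 1.093×10⁻¹³/9.3×10⁻²⁶ ≈ 1.18×10¹² m/s².

|a| ≈ 1.18×10¹² m/s²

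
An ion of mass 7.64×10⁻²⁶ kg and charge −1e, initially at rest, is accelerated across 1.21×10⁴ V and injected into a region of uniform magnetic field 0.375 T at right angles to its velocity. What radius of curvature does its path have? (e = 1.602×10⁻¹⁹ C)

r ≈ 0.286 m

Acceleration: |q|V = ½mv² ⇒ v = √(2|q|V/m) = √(2·1.602×10⁻¹⁹·1.21×10⁴/7.64×10⁻²⁶) ≈ 2.253×10⁵ m/s.
In the field: r = mv/(|q|B) = (7.64×10⁻²⁶)(2.253×10⁵)/((1.602×10⁻¹⁹)(0.375)) ≈ 0.286 m.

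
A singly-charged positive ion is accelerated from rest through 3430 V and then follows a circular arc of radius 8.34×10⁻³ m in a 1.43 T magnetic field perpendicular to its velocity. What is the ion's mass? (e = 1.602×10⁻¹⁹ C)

Combine |q|V = ½mv² and r = mv/(|q|B): eliminate v to get m = qB²r²/(2V).
m = (1.602×10⁻¹⁹)(1.43)²(8.34×10⁻³)²/(2·3430) ≈ 3.32×10⁻²⁷ kg.

m ≈ 3.32×10⁻²⁷ kg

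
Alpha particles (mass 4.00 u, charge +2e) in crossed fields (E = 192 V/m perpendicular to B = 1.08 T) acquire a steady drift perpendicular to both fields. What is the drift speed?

In crossed fields the guiding centre drifts at v_d = |E×B|/B² = E/B, independent of charge and mass.
v_d = 192/1.08 = 178 m/s.

v_d ≈ 178 m/s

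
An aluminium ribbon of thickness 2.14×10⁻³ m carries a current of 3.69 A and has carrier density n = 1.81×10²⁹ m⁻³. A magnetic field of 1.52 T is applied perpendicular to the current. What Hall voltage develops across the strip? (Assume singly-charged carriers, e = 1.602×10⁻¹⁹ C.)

V_H ≈ 9.04×10⁻⁸ V

V_H = IB/(n e t).
V_H = (3.69)(1.52)/((1.81×10²⁹)(1.602×10⁻¹⁹)(2.14×10⁻³)) ≈ 9.04×10⁻⁸ V.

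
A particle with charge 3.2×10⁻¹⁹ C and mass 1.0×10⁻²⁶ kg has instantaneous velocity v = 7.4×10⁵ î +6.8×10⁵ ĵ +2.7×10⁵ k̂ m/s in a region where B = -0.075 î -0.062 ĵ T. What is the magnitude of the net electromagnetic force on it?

v×B = (1.67×10⁴, -2.02×10⁴, 5120) N/C.
F = q v×B = (3.2×10⁻¹⁹ C)·(1.67×10⁴, -2.02×10⁴, 5120) = (5.36×10⁻¹⁵, -6.48×10⁻¹⁵, 1.64×10⁻¹⁵) N.
|F| = 8.57×10⁻¹⁵ N.

|F| ≈ 8.57×10⁻¹⁵ N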